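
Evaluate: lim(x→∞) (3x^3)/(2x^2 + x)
This is an ∞/∞ indeterminate form.

Apply L'Hôpital's rule: differentiate numerator and denominator separately.
  f(x) = 3·x^3   ⇒   f'(x) = 9·x^2
  g(x) = 2·x^2 + x   ⇒   g'(x) = 4·x + 1
  lim(x→∞) f'(x)/g'(x) = lim(x→∞) (9·x^2)/(4·x + 1)
  = ∞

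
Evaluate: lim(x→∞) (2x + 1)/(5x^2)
This is an ∞/∞ indeterminate form.

Apply L'Hôpital's rule: differentiate numerator and denominator separately.
  f(x) = 2·x + 1   ⇒   f'(x) = 2
  g(x) = 5·x^2   ⇒   g'(x) = 10·x
  lim(x→∞) f'(x)/g'(x) = lim(x→∞) (2)/(10·x)
  = 0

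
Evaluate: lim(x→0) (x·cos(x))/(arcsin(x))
This is a 0/0 indeterminate form.

Apply L'Hôpital's rule: differentiate numerator and denominator separately.
  f(x) = x·cos(x)   ⇒   f'(x) = -x·sin(x) + cos(x)
  g(x) = asin(x)   ⇒   g'(x) = 1/sqrt(1 - x^2)
  lim(x→0) f'(x)/g'(x) = lim(x→0) (-x·sin(x) + cos(x))/(1/sqrt(1 - x^2))
  = 1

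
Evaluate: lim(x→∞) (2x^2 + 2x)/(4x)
This is an ∞/∞ indeterminate form.

Apply L'Hôpital's rule: differentiate numerator and denominator separately.
  f(x) = 2·x^2 + 2·x   ⇒   f'(x) = 4·x + 2
  g(x) = 4·x   ⇒   g'(x) = 4
  lim(x→∞) f'(x)/g'(x) = lim(x→∞) (4·x + 2)/(4)
  = ∞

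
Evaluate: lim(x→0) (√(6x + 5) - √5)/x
This is a standard limit.

Factor or rationalize the expression:
  lim(x→0) (√(6x + 5) - √5)/x = 3·sqrt(5)/5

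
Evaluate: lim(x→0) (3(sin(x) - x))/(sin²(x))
This is a 0/0 indeterminate form.

Apply L'Hôpital's rule: differentiate numerator and denominator separately.
  f(x) = -3·x + 3·sin(x)   ⇒   f'(x) = 3·cos(x) - 3
  g(x) = sin(x)^2   ⇒   g'(x) = 2·sin(x)·cos(x)
  lim(x→0) f'(x)/g'(x) = lim(x→0) (3·cos(x) - 3)/(2·sin(x)·cos(x))
  = 0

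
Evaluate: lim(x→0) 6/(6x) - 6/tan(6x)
This is an ∞-∞ indeterminate form.

Combine fractions or rationalize to convert ∞-∞ to 0/0 form:
  lim(x→0) 6/(6x) - 6/tan(6x) = 0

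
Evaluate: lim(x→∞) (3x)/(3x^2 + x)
This is an ∞/∞ indeterminate form.

Apply L'Hôpital's rule: differentiate numerator and denominator separately.
  f(x) = 3·x   ⇒   f'(x) = 3
  g(x) = 3·x^2 + x   ⇒   g'(x) = 6·x + 1
  lim(x→∞) f'(x)/g'(x) = lim(x→∞) (3)/(6·x + 1)
  = 0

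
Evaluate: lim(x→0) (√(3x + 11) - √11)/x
This is a standard limit.

Factor or rationalize the expression:
  lim(x→0) (√(3x + 11) - √11)/x = 3·sqrt(11)/22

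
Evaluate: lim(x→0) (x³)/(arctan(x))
This is a 0/0 indeterminate form.

Apply L'Hôpital's rule: differentiate numerator and denominator separately.
  f(x) = x^3   ⇒   f'(x) = 3·x^2
  g(x) = atan(x)   ⇒   g'(x) = 1/(x^2 + 1)
  lim(x→0) f'(x)/g'(x) = lim(x→0) (3·x^2)/(1/(x^2 + 1))
  = 0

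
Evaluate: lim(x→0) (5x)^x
This is an exponential indeterminate form.

For exponential indeterminate forms, take the natural log:
  Let L = lim(x→0) (5x)^x
  Then ln(L) = lim(x→0) [exponent × ln(base)]
  Evaluate using L'Hôpital or standard limits, then exponentiate.
  L = 1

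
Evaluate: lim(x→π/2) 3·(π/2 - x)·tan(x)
This is a 0·∞ indeterminate form.

Rewrite 0·∞ as a quotient (0/0 or ∞/∞ form), then apply L'Hôpital's rule:
  lim(x→π/2) 3·(π/2 - x)·tan(x) = 3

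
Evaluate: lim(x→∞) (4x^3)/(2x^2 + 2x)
This is an ∞/∞ indeterminate form.

Apply L'Hôpital's rule: differentiate numerator and denominator separately.
  f(x) = 4·x^3   ⇒   f'(x) = 12·x^2
  g(x) = 2·x^2 + 2·x   ⇒   g'(x) = 4·x + 2
  lim(x→∞) f'(x)/g'(x) = lim(x→∞) (12·x^2)/(4·x + 2)
  = ∞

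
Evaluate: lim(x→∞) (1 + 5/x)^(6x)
This is an exponential indeterminate form.

For exponential indeterminate forms, take the natural log:
  Let L = lim(x→∞) (1 + 5/x)^(6x)
  Then ln(L) = lim(x→∞) [exponent × ln(base)]
  Evaluate using L'Hôpital or standard limits, then exponentiate.
  L = e^(30)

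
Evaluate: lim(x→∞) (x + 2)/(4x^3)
This is an ∞/∞ indeterminate form.

Apply L'Hôpital's rule: differentiate numerator and denominator separately.
  f(x) = x + 2   ⇒   f'(x) = 1
  g(x) = 4·x^3   ⇒   g'(x) = 12·x^2
  lim(x→∞) f'(x)/g'(x) = lim(x→∞) (1)/(12·x^2)
  = 0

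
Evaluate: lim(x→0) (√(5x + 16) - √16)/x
This is a standard limit.

Factor or rationalize the expression:
  lim(x→0) (√(5x + 16) - √16)/x = 5/8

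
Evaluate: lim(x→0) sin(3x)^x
This is an exponential indeterminate form.

For exponential indeterminate forms, take the natural log:
  Let L = lim(x→0) sin(3x)^x
  Then ln(L) = lim(x→0) [exponent × ln(base)]
  Evaluate using L'Hôpital or standard limits, then exponentiate.
  L = 1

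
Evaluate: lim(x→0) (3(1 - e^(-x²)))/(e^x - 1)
This is a 0/0 indeterminate form.

Apply L'Hôpital's rule: differentiate numerator and denominator separately.
  f(x) = 3 - 3·e^(-x^2)   ⇒   f'(x) = 6·x·e^(-x^2)
  g(x) = e^(x) - 1   ⇒   g'(x) = e^(x)
  lim(x→0) f'(x)/g'(x) = lim(x→0) (6·x·e^(-x^2))/(e^(x))
  = 0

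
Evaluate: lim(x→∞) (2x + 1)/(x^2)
This is an ∞/∞ indeterminate form.

Apply L'Hôpital's rule: differentiate numerator and denominator separately.
  f(x) = 2·x + 1   ⇒   f'(x) = 2
  g(x) = x^2   ⇒   g'(x) = 2·x
  lim(x→∞) f'(x)/g'(x) = lim(x→∞) (2)/(2·x)
  = 0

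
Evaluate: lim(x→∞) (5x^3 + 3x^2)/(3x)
This is an ∞/∞ indeterminate form.

Apply L'Hôpital's rule: differentiate numerator and denominator separately.
  f(x) = 5·x^3 + 3·x^2   ⇒   f'(x) = 15·x^2 + 6·x
  g(x) = 3·x   ⇒   g'(x) = 3
  lim(x→∞) f'(x)/g'(x) = lim(x→∞) (15·x^2 + 6·x)/(3)
  = ∞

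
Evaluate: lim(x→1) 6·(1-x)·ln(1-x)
This is a 0·∞ indeterminate form.

Rewrite 0·∞ as a quotient (0/0 or ∞/∞ form), then apply L'Hôpital's rule:
  lim(x→1) 6·(1-x)·ln(1-x) = 0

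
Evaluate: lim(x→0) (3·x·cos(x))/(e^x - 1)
This is a 0/0 indeterminate form.

Apply L'Hôpital's rule: differentiate numerator and denominator separately.
  f(x) = 3·x·cos(x)   ⇒   f'(x) = -3·x·sin(x) + 3·cos(x)
  g(x) = e^(x) - 1   ⇒   g'(x) = e^(x)
  lim(x→0) f'(x)/g'(x) = lim(x→0) (-3·x·sin(x) + 3·cos(x))/(e^(x))
  = 3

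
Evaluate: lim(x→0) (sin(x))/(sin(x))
This is a 0/0 indeterminate form.

Apply L'Hôpital's rule: differentiate numerator and denominator separately.
  f(x) = sin(x)   ⇒   f'(x) = cos(x)
  g(x) = sin(x)   ⇒   g'(x) = cos(x)
  lim(x→0) f'(x)/g'(x) = lim(x→0) (cos(x))/(cos(x))
  = 1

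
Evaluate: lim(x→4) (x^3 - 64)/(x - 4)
This is a standard limit.

Factor or rationalize the expression:
  lim(x→4) (x^3 - 64)/(x - 4) = 48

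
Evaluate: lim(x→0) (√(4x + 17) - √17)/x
This is a standard limit.

Factor or rationalize the expression:
  lim(x→0) (√(4x + 17) - √17)/x = 2·sqrt(17)/17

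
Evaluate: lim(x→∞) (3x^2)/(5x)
This is an ∞/∞ indeterminate form.

Apply L'Hôpital's rule: differentiate numerator and denominator separately.
  f(x) = 3·x^2   ⇒   f'(x) = 6·x
  g(x) = 5·x   ⇒   g'(x) = 5
  lim(x→∞) f'(x)/g'(x) = lim(x→∞) (6·x)/(5)
  = ∞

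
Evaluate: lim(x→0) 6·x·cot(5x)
This is a 0·∞ indeterminate form.

Rewrite 0·∞ as a quotient (0/0 or ∞/∞ form), then apply L'Hôpital's rule:
  lim(x→0) 6·x·cot(5x) = 6/5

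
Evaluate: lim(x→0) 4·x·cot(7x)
This is a 0·∞ indeterminate form.

Rewrite 0·∞ as a quotient (0/0 or ∞/∞ form), then apply L'Hôpital's rule:
  lim(x→0) 4·x·cot(7x) = 4/7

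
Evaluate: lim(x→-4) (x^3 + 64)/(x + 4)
This is a standard limit.

Factor or rationalize the expression:
  lim(x→-4) (x^3 + 64)/(x + 4) = 48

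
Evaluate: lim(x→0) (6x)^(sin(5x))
This is an exponential indeterminate form.

For exponential indeterminate forms, take the natural log:
  Let L = lim(x→0) (6x)^(sin(5x))
  Then ln(L) = lim(x→0) [exponent × ln(base)]
  Evaluate using L'Hôpital or standard limits, then exponentiate.
  L = 1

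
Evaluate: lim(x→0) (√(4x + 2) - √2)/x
This is a standard limit.

Factor or rationalize the expression:
  lim(x→0) (√(4x + 2) - √2)/x = sqrt(2)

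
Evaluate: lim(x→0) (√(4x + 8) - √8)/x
This is a standard limit.

Factor or rationalize the expression:
  lim(x→0) (√(4x + 8) - √8)/x = sqrt(2)/2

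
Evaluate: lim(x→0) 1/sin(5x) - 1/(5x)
This is an ∞-∞ indeterminate form.

Combine fractions or rationalize to convert ∞-∞ to 0/0 form:
  lim(x→0) 1/sin(5x) - 1/(5x) = 0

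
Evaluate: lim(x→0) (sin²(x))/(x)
This is a 0/0 indeterminate form.

Apply L'Hôpital's rule: differentiate numerator and denominator separately.
  f(x) = sin(x)^2   ⇒   f'(x) = 2·sin(x)·cos(x)
  g(x) = x   ⇒   g'(x) = 1
  lim(x→0) f'(x)/g'(x) = lim(x→0) (2·sin(x)·cos(x))/(1)
  = 0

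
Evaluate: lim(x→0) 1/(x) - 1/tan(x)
This is an ∞-∞ indeterminate form.

Combine fractions or rationalize to convert ∞-∞ to 0/0 form:
  lim(x→0) 1/(x) - 1/tan(x) = 0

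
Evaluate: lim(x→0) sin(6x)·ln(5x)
This is a 0·∞ indeterminate form.

Rewrite 0·∞ as a quotient (0/0 or ∞/∞ form), then apply L'Hôpital's rule:
  lim(x→0) sin(6x)·ln(5x) = 0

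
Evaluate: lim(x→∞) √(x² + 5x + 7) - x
This is an ∞-∞ indeterminate form.

Combine fractions or rationalize to convert ∞-∞ to 0/0 form:
  lim(x→∞) √(x² + 5x + 7) - x = 5/2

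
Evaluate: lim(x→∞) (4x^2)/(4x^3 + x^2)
This is an ∞/∞ indeterminate form.

Apply L'Hôpital's rule: differentiate numerator and denominator separately.
  f(x) = 4·x^2   ⇒   f'(x) = 8·x
  g(x) = 4·x^3 + x^2   ⇒   g'(x) = 12·x^2 + 2·x
  lim(x→∞) f'(x)/g'(x) = lim(x→∞) (8·x)/(12·x^2 + 2·x)
  = 0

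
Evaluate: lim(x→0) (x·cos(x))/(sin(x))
This is a 0/0 indeterminate form.

Apply L'Hôpital's rule: differentiate numerator and denominator separately.
  f(x) = x·cos(x)   ⇒   f'(x) = -x·sin(x) + cos(x)
  g(x) = sin(x)   ⇒   g'(x) = cos(x)
  lim(x→0) f'(x)/g'(x) = lim(x→0) (-x·sin(x) + cos(x))/(cos(x))
  = 1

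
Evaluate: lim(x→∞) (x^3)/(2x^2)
This is an ∞/∞ indeterminate form.

Apply L'Hôpital's rule: differentiate numerator and denominator separately.
  f(x) = x^3   ⇒   f'(x) = 3·x^2
  g(x) = 2·x^2   ⇒   g'(x) = 4·x
  lim(x→∞) f'(x)/g'(x) = lim(x→∞) (3·x^2)/(4·x)
  = ∞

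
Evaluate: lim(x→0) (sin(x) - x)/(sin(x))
This is a 0/0 indeterminate form.

Apply L'Hôpital's rule: differentiate numerator and denominator separately.
  f(x) = -x + sin(x)   ⇒   f'(x) = cos(x) - 1
  g(x) = sin(x)   ⇒   g'(x) = cos(x)
  lim(x→0) f'(x)/g'(x) = lim(x→0) (cos(x) - 1)/(cos(x))
  = 0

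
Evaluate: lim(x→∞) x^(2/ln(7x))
This is an exponential indeterminate form.

For exponential indeterminate forms, take the natural log:
  Let L = lim(x→∞) x^(2/ln(7x))
  Then ln(L) = lim(x→∞) [exponent × ln(base)]
  Evaluate using L'Hôpital or standard limits, then exponentiate.
  L = e²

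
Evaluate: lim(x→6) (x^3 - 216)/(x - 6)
This is a standard limit.

Factor or rationalize the expression:
  lim(x→6) (x^3 - 216)/(x - 6) = 108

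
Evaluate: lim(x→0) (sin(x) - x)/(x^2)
This is a 0/0 indeterminate form.

Apply L'Hôpital's rule: differentiate numerator and denominator separately.
  f(x) = -x + sin(x)   ⇒   f'(x) = cos(x) - 1
  g(x) = x^2   ⇒   g'(x) = 2·x
  lim(x→0) f'(x)/g'(x) = lim(x→0) (cos(x) - 1)/(2·x)
  = 0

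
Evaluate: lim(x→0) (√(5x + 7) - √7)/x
This is a standard limit.

Factor or rationalize the expression:
  lim(x→0) (√(5x + 7) - √7)/x = 5·sqrt(7)/14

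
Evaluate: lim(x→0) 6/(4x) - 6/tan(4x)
This is an ∞-∞ indeterminate form.

Combine fractions or rationalize to convert ∞-∞ to 0/0 form:
  lim(x→0) 6/(4x) - 6/tan(4x) = 0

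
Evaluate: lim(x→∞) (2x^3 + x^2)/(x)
This is an ∞/∞ indeterminate form.

Apply L'Hôpital's rule: differentiate numerator and denominator separately.
  f(x) = 2·x^3 + x^2   ⇒   f'(x) = 6·x^2 + 2·x
  g(x) = x   ⇒   g'(x) = 1
  lim(x→∞) f'(x)/g'(x) = lim(x→∞) (6·x^2 + 2·x)/(1)
  = ∞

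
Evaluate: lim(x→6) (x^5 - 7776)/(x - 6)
This is a standard limit.

Factor or rationalize the expression:
  lim(x→6) (x^5 - 7776)/(x - 6) = 6480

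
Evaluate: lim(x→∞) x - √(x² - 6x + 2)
This is an ∞-∞ indeterminate form.

Combine fractions or rationalize to convert ∞-∞ to 0/0 form:
  lim(x→∞) x - √(x² - 6x + 2) = 3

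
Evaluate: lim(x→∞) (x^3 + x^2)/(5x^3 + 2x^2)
This is an ∞/∞ indeterminate form.

Apply L'Hôpital's rule: differentiate numerator and denominator separately.
  f(x) = x^3 + x^2   ⇒   f'(x) = 3·x^2 + 2·x
  g(x) = 5·x^3 + 2·x^2   ⇒   g'(x) = 15·x^2 + 4·x
  lim(x→∞) f'(x)/g'(x) = lim(x→∞) (3·x^2 + 2·x)/(15·x^2 + 4·x)
  = 1/5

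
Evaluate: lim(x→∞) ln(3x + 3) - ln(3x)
This is an ∞-∞ indeterminate form.

Combine fractions or rationalize to convert ∞-∞ to 0/0 form:
  lim(x→∞) ln(3x + 3) - ln(3x) = 0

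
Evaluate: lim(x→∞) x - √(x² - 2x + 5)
This is an ∞-∞ indeterminate form.

Combine fractions or rationalize to convert ∞-∞ to 0/0 form:
  lim(x→∞) x - √(x² - 2x + 5) = 1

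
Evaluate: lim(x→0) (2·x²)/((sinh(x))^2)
This is a 0/0 indeterminate form.

Apply L'Hôpital's rule: differentiate numerator and denominator separately.
  f(x) = 2·x^2   ⇒   f'(x) = 4·x
  g(x) = sinh(x)^2   ⇒   g'(x) = 2·sinh(x)·cosh(x)
  lim(x→0) f'(x)/g'(x) = lim(x→0) (4·x)/(2·sinh(x)·cosh(x))
  = 2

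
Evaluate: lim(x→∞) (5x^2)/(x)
This is an ∞/∞ indeterminate form.

Apply L'Hôpital's rule: differentiate numerator and denominator separately.
  f(x) = 5·x^2   ⇒   f'(x) = 10·x
  g(x) = x   ⇒   g'(x) = 1
  lim(x→∞) f'(x)/g'(x) = lim(x→∞) (10·x)/(1)
  = ∞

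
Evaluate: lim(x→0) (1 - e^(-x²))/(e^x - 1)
This is a 0/0 indeterminate form.

Apply L'Hôpital's rule: differentiate numerator and denominator separately.
  f(x) = 1 - e^(-x^2)   ⇒   f'(x) = 2·x·e^(-x^2)
  g(x) = e^(x) - 1   ⇒   g'(x) = e^(x)
  lim(x→0) f'(x)/g'(x) = lim(x→0) (2·x·e^(-x^2))/(e^(x))
  = 0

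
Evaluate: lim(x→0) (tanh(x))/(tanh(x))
This is a 0/0 indeterminate form.

Apply L'Hôpital's rule: differentiate numerator and denominator separately.
  f(x) = tanh(x)   ⇒   f'(x) = 1 - tanh(x)^2
  g(x) = tanh(x)   ⇒   g'(x) = 1 - tanh(x)^2
  lim(x→0) f'(x)/g'(x) = lim(x→0) (1 - tanh(x)^2)/(1 - tanh(x)^2)
  = 1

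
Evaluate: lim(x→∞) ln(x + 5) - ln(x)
This is an ∞-∞ indeterminate form.

Combine fractions or rationalize to convert ∞-∞ to 0/0 form:
  lim(x→∞) ln(x + 5) - ln(x) = 0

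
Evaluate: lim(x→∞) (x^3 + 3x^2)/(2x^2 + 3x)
This is an ∞/∞ indeterminate form.

Apply L'Hôpital's rule: differentiate numerator and denominator separately.
  f(x) = x^3 + 3·x^2   ⇒   f'(x) = 3·x^2 + 6·x
  g(x) = 2·x^2 + 3·x   ⇒   g'(x) = 4·x + 3
  lim(x→∞) f'(x)/g'(x) = lim(x→∞) (3·x^2 + 6·x)/(4·x + 3)
  = ∞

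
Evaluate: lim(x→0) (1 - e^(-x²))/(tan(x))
This is a 0/0 indeterminate form.

Apply L'Hôpital's rule: differentiate numerator and denominator separately.
  f(x) = 1 - e^(-x^2)   ⇒   f'(x) = 2·x·e^(-x^2)
  g(x) = tan(x)   ⇒   g'(x) = tan(x)^2 + 1
  lim(x→0) f'(x)/g'(x) = lim(x→0) (2·x·e^(-x^2))/(tan(x)^2 + 1)
  = 0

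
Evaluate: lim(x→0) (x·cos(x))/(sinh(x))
This is a 0/0 indeterminate form.

Apply L'Hôpital's rule: differentiate numerator and denominator separately.
  f(x) = x·cos(x)   ⇒   f'(x) = -x·sin(x) + cos(x)
  g(x) = sinh(x)   ⇒   g'(x) = cosh(x)
  lim(x→0) f'(x)/g'(x) = lim(x→0) (-x·sin(x) + cos(x))/(cosh(x))
  = 1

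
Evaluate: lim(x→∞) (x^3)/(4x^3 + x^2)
This is an ∞/∞ indeterminate form.

Apply L'Hôpital's rule: differentiate numerator and denominator separately.
  f(x) = x^3   ⇒   f'(x) = 3·x^2
  g(x) = 4·x^3 + x^2   ⇒   g'(x) = 12·x^2 + 2·x
  lim(x→∞) f'(x)/g'(x) = lim(x→∞) (3·x^2)/(12·x^2 + 2·x)
  = 1/4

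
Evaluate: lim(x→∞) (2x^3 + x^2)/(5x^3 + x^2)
This is an ∞/∞ indeterminate form.

Apply L'Hôpital's rule: differentiate numerator and denominator separately.
  f(x) = 2·x^3 + x^2   ⇒   f'(x) = 6·x^2 + 2·x
  g(x) = 5·x^3 + x^2   ⇒   g'(x) = 15·x^2 + 2·x
  lim(x→∞) f'(x)/g'(x) = lim(x→∞) (6·x^2 + 2·x)/(15·x^2 + 2·x)
  = 2/5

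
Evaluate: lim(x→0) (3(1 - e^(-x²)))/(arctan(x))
This is a 0/0 indeterminate form.

Apply L'Hôpital's rule: differentiate numerator and denominator separately.
  f(x) = 3 - 3·e^(-x^2)   ⇒   f'(x) = 6·x·e^(-x^2)
  g(x) = atan(x)   ⇒   g'(x) = 1/(x^2 + 1)
  lim(x→0) f'(x)/g'(x) = lim(x→0) (6·x·e^(-x^2))/(1/(x^2 + 1))
  = 0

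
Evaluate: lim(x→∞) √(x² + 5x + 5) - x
This is an ∞-∞ indeterminate form.

Combine fractions or rationalize to convert ∞-∞ to 0/0 form:
  lim(x→∞) √(x² + 5x + 5) - x = 5/2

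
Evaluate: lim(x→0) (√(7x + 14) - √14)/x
This is a standard limit.

Factor or rationalize the expression:
  lim(x→0) (√(7x + 14) - √14)/x = sqrt(14)/4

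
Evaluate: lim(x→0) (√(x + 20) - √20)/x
This is a standard limit.

Factor or rationalize the expression:
  lim(x→0) (√(x + 20) - √20)/x = sqrt(5)/20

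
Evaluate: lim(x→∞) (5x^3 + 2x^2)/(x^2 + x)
This is an ∞/∞ indeterminate form.

Apply L'Hôpital's rule: differentiate numerator and denominator separately.
  f(x) = 5·x^3 + 2·x^2   ⇒   f'(x) = 15·x^2 + 4·x
  g(x) = x^2 + x   ⇒   g'(x) = 2·x + 1
  lim(x→∞) f'(x)/g'(x) = lim(x→∞) (15·x^2 + 4·x)/(2·x + 1)
  = ∞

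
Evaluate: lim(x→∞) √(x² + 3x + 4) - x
This is an ∞-∞ indeterminate form.

Combine fractions or rationalize to convert ∞-∞ to 0/0 form:
  lim(x→∞) √(x² + 3x + 4) - x = 3/2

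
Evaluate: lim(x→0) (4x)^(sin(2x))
This is an exponential indeterminate form.

For exponential indeterminate forms, take the natural log:
  Let L = lim(x→0) (4x)^(sin(2x))
  Then ln(L) = lim(x→0) [exponent × ln(base)]
  Evaluate using L'Hôpital or standard limits, then exponentiate.
  L = 1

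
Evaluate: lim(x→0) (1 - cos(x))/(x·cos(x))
This is a 0/0 indeterminate form.

Apply L'Hôpital's rule: differentiate numerator and denominator separately.
  f(x) = 1 - cos(x)   ⇒   f'(x) = sin(x)
  g(x) = x·cos(x)   ⇒   g'(x) = -x·sin(x) + cos(x)
  lim(x→0) f'(x)/g'(x) = lim(x→0) (sin(x))/(-x·sin(x) + cos(x))
  = 0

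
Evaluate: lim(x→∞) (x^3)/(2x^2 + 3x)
This is an ∞/∞ indeterminate form.

Apply L'Hôpital's rule: differentiate numerator and denominator separately.
  f(x) = x^3   ⇒   f'(x) = 3·x^2
  g(x) = 2·x^2 + 3·x   ⇒   g'(x) = 4·x + 3
  lim(x→∞) f'(x)/g'(x) = lim(x→∞) (3·x^2)/(4·x + 3)
  = ∞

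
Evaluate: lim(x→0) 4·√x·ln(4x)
This is a 0·∞ indeterminate form.

Rewrite 0·∞ as a quotient (0/0 or ∞/∞ form), then apply L'Hôpital's rule:
  lim(x→0) 4·√x·ln(4x) = 0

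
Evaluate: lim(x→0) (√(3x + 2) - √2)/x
This is a standard limit.

Factor or rationalize the expression:
  lim(x→0) (√(3x + 2) - √2)/x = 3·sqrt(2)/4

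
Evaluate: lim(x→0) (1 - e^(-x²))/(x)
This is a 0/0 indeterminate form.

Apply L'Hôpital's rule: differentiate numerator and denominator separately.
  f(x) = 1 - e^(-x^2)   ⇒   f'(x) = 2·x·e^(-x^2)
  g(x) = x   ⇒   g'(x) = 1
  lim(x→0) f'(x)/g'(x) = lim(x→0) (2·x·e^(-x^2))/(1)
  = 0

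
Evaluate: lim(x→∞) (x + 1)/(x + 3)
This is an ∞/∞ indeterminate form.

Apply L'Hôpital's rule: differentiate numerator and denominator separately.
  f(x) = x + 1   ⇒   f'(x) = 1
  g(x) = x + 3   ⇒   g'(x) = 1
  lim(x→∞) f'(x)/g'(x) = lim(x→∞) (1)/(1)
  = 1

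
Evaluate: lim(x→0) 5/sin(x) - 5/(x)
This is an ∞-∞ indeterminate form.

Combine fractions or rationalize to convert ∞-∞ to 0/0 form:
  lim(x→0) 5/sin(x) - 5/(x) = 0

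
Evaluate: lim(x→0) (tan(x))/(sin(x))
This is a 0/0 indeterminate form.

Apply L'Hôpital's rule: differentiate numerator and denominator separately.
  f(x) = tan(x)   ⇒   f'(x) = tan(x)^2 + 1
  g(x) = sin(x)   ⇒   g'(x) = cos(x)
  lim(x→0) f'(x)/g'(x) = lim(x→0) (tan(x)^2 + 1)/(cos(x))
  = 1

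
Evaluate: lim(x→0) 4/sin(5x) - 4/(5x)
This is an ∞-∞ indeterminate form.

Combine fractions or rationalize to convert ∞-∞ to 0/0 form:
  lim(x→0) 4/sin(5x) - 4/(5x) = 0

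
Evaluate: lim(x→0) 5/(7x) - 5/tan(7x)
This is an ∞-∞ indeterminate form.

Combine fractions or rationalize to convert ∞-∞ to 0/0 form:
  lim(x→0) 5/(7x) - 5/tan(7x) = 0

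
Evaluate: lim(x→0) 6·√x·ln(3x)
This is a 0·∞ indeterminate form.

Rewrite 0·∞ as a quotient (0/0 or ∞/∞ form), then apply L'Hôpital's rule:
  lim(x→0) 6·√x·ln(3x) = 0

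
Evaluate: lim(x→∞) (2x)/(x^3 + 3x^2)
This is an ∞/∞ indeterminate form.

Apply L'Hôpital's rule: differentiate numerator and denominator separately.
  f(x) = 2·x   ⇒   f'(x) = 2
  g(x) = x^3 + 3·x^2   ⇒   g'(x) = 3·x^2 + 6·x
  lim(x→∞) f'(x)/g'(x) = lim(x→∞) (2)/(3·x^2 + 6·x)
  = 0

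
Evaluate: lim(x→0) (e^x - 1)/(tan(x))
This is a 0/0 indeterminate form.

Apply L'Hôpital's rule: differentiate numerator and denominator separately.
  f(x) = e^(x) - 1   ⇒   f'(x) = e^(x)
  g(x) = tan(x)   ⇒   g'(x) = tan(x)^2 + 1
  lim(x→0) f'(x)/g'(x) = lim(x→0) (e^(x))/(tan(x)^2 + 1)
  = 1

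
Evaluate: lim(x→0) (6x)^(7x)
This is an exponential indeterminate form.

For exponential indeterminate forms, take the natural log:
  Let L = lim(x→0) (6x)^(7x)
  Then ln(L) = lim(x→0) [exponent × ln(base)]
  Evaluate using L'Hôpital or standard limits, then exponentiate.
  L = 1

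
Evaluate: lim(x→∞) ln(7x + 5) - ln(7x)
This is an ∞-∞ indeterminate form.

Combine fractions or rationalize to convert ∞-∞ to 0/0 form:
  lim(x→∞) ln(7x + 5) - ln(7x) = 0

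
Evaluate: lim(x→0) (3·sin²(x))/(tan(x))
This is a 0/0 indeterminate form.

Apply L'Hôpital's rule: differentiate numerator and denominator separately.
  f(x) = 3·sin(x)^2   ⇒   f'(x) = 6·sin(x)·cos(x)
  g(x) = tan(x)   ⇒   g'(x) = tan(x)^2 + 1
  lim(x→0) f'(x)/g'(x) = lim(x→0) (6·sin(x)·cos(x))/(tan(x)^2 + 1)
  = 0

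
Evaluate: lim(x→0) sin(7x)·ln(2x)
This is a 0·∞ indeterminate form.

Rewrite 0·∞ as a quotient (0/0 or ∞/∞ form), then apply L'Hôpital's rule:
  lim(x→0) sin(7x)·ln(2x) = 0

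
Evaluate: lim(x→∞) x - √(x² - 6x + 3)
This is an ∞-∞ indeterminate form.

Combine fractions or rationalize to convert ∞-∞ to 0/0 form:
  lim(x→∞) x - √(x² - 6x + 3) = 3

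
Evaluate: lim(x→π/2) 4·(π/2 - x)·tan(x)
This is a 0·∞ indeterminate form.

Rewrite 0·∞ as a quotient (0/0 or ∞/∞ form), then apply L'Hôpital's rule:
  lim(x→π/2) 4·(π/2 - x)·tan(x) = 4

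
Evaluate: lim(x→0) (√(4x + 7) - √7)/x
This is a standard limit.

Factor or rationalize the expression:
  lim(x→0) (√(4x + 7) - √7)/x = 2·sqrt(7)/7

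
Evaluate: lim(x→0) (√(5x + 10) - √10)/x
This is a standard limit.

Factor or rationalize the expression:
  lim(x→0) (√(5x + 10) - √10)/x = sqrt(10)/4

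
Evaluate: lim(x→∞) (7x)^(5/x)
This is an exponential indeterminate form.

For exponential indeterminate forms, take the natural log:
  Let L = lim(x→∞) (7x)^(5/x)
  Then ln(L) = lim(x→∞) [exponent × ln(base)]
  Evaluate using L'Hôpital or standard limits, then exponentiate.
  L = 1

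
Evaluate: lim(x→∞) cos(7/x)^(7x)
This is an exponential indeterminate form.

For exponential indeterminate forms, take the natural log:
  Let L = lim(x→∞) cos(7/x)^(7x)
  Then ln(L) = lim(x→∞) [exponent × ln(base)]
  Evaluate using L'Hôpital or standard limits, then exponentiate.
  L = 1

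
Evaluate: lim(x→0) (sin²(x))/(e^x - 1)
This is a 0/0 indeterminate form.

Apply L'Hôpital's rule: differentiate numerator and denominator separately.
  f(x) = sin(x)^2   ⇒   f'(x) = 2·sin(x)·cos(x)
  g(x) = e^(x) - 1   ⇒   g'(x) = e^(x)
  lim(x→0) f'(x)/g'(x) = lim(x→0) (2·sin(x)·cos(x))/(e^(x))
  = 0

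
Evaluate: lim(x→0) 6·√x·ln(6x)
This is a 0·∞ indeterminate form.

Rewrite 0·∞ as a quotient (0/0 or ∞/∞ form), then apply L'Hôpital's rule:
  lim(x→0) 6·√x·ln(6x) = 0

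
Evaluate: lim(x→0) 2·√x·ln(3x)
This is a 0·∞ indeterminate form.

Rewrite 0·∞ as a quotient (0/0 or ∞/∞ form), then apply L'Hôpital's rule:
  lim(x→0) 2·√x·ln(3x) = 0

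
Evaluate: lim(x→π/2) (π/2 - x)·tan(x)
This is a 0·∞ indeterminate form.

Rewrite 0·∞ as a quotient (0/0 or ∞/∞ form), then apply L'Hôpital's rule:
  lim(x→π/2) (π/2 - x)·tan(x) = 1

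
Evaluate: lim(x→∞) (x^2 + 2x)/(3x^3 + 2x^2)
This is an ∞/∞ indeterminate form.

Apply L'Hôpital's rule: differentiate numerator and denominator separately.
  f(x) = x^2 + 2·x   ⇒   f'(x) = 2·x + 2
  g(x) = 3·x^3 + 2·x^2   ⇒   g'(x) = 9·x^2 + 4·x
  lim(x→∞) f'(x)/g'(x) = lim(x→∞) (2·x + 2)/(9·x^2 + 4·x)
  = 0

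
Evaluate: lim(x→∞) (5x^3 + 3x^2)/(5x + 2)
This is an ∞/∞ indeterminate form.

Apply L'Hôpital's rule: differentiate numerator and denominator separately.
  f(x) = 5·x^3 + 3·x^2   ⇒   f'(x) = 15·x^2 + 6·x
  g(x) = 5·x + 2   ⇒   g'(x) = 5
  lim(x→∞) f'(x)/g'(x) = lim(x→∞) (15·x^2 + 6·x)/(5)
  = ∞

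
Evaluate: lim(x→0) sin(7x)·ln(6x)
This is a 0·∞ indeterminate form.

Rewrite 0·∞ as a quotient (0/0 or ∞/∞ form), then apply L'Hôpital's rule:
  lim(x→0) sin(7x)·ln(6x) = 0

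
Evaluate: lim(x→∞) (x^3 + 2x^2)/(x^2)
This is an ∞/∞ indeterminate form.

Apply L'Hôpital's rule: differentiate numerator and denominator separately.
  f(x) = x^3 + 2·x^2   ⇒   f'(x) = 3·x^2 + 4·x
  g(x) = x^2   ⇒   g'(x) = 2·x
  lim(x→∞) f'(x)/g'(x) = lim(x→∞) (3·x^2 + 4·x)/(2·x)
  = ∞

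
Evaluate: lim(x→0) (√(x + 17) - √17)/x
This is a standard limit.

Factor or rationalize the expression:
  lim(x→0) (√(x + 17) - √17)/x = sqrt(17)/34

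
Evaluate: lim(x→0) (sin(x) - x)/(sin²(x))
This is a 0/0 indeterminate form.

Apply L'Hôpital's rule: differentiate numerator and denominator separately.
  f(x) = -x + sin(x)   ⇒   f'(x) = cos(x) - 1
  g(x) = sin(x)^2   ⇒   g'(x) = 2·sin(x)·cos(x)
  lim(x→0) f'(x)/g'(x) = lim(x→0) (cos(x) - 1)/(2·sin(x)·cos(x))
  = 0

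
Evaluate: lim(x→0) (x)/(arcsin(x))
This is a 0/0 indeterminate form.

Apply L'Hôpital's rule: differentiate numerator and denominator separately.
  f(x) = x   ⇒   f'(x) = 1
  g(x) = asin(x)   ⇒   g'(x) = 1/sqrt(1 - x^2)
  lim(x→0) f'(x)/g'(x) = lim(x→0) (1)/(1/sqrt(1 - x^2))
  = 1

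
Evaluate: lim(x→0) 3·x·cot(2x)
This is a 0·∞ indeterminate form.

Rewrite 0·∞ as a quotient (0/0 or ∞/∞ form), then apply L'Hôpital's rule:
  lim(x→0) 3·x·cot(2x) = 3/2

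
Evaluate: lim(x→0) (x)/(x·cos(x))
This is a 0/0 indeterminate form.

Apply L'Hôpital's rule: differentiate numerator and denominator separately.
  f(x) = x   ⇒   f'(x) = 1
  g(x) = x·cos(x)   ⇒   g'(x) = -x·sin(x) + cos(x)
  lim(x→0) f'(x)/g'(x) = lim(x→0) (1)/(-x·sin(x) + cos(x))
  = 1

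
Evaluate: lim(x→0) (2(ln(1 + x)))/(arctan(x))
This is a 0/0 indeterminate form.

Apply L'Hôpital's rule: differentiate numerator and denominator separately.
  f(x) = 2·ln(x + 1)   ⇒   f'(x) = 2/(x + 1)
  g(x) = atan(x)   ⇒   g'(x) = 1/(x^2 + 1)
  lim(x→0) f'(x)/g'(x) = lim(x→0) (2/(x + 1))/(1/(x^2 + 1))
  = 2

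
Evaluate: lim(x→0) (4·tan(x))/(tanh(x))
This is a 0/0 indeterminate form.

Apply L'Hôpital's rule: differentiate numerator and denominator separately.
  f(x) = 4·tan(x)   ⇒   f'(x) = 4·tan(x)^2 + 4
  g(x) = tanh(x)   ⇒   g'(x) = 1 - tanh(x)^2
  lim(x→0) f'(x)/g'(x) = lim(x→0) (4·tan(x)^2 + 4)/(1 - tanh(x)^2)
  = 4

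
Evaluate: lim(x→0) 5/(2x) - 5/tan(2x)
This is an ∞-∞ indeterminate form.

Combine fractions or rationalize to convert ∞-∞ to 0/0 form:
  lim(x→0) 5/(2x) - 5/tan(2x) = 0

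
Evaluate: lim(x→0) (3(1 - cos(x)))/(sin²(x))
This is a 0/0 indeterminate form.

Apply L'Hôpital's rule: differentiate numerator and denominator separately.
  f(x) = 3 - 3·cos(x)   ⇒   f'(x) = 3·sin(x)
  g(x) = sin(x)^2   ⇒   g'(x) = 2·sin(x)·cos(x)
  lim(x→0) f'(x)/g'(x) = lim(x→0) (3·sin(x))/(2·sin(x)·cos(x))
  = 3/2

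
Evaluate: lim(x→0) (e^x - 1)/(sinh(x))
This is a 0/0 indeterminate form.

Apply L'Hôpital's rule: differentiate numerator and denominator separately.
  f(x) = e^(x) - 1   ⇒   f'(x) = e^(x)
  g(x) = sinh(x)   ⇒   g'(x) = cosh(x)
  lim(x→0) f'(x)/g'(x) = lim(x→0) (e^(x))/(cosh(x))
  = 1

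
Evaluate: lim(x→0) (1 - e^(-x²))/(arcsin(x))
This is a 0/0 indeterminate form.

Apply L'Hôpital's rule: differentiate numerator and denominator separately.
  f(x) = 1 - e^(-x^2)   ⇒   f'(x) = 2·x·e^(-x^2)
  g(x) = asin(x)   ⇒   g'(x) = 1/sqrt(1 - x^2)
  lim(x→0) f'(x)/g'(x) = lim(x→0) (2·x·e^(-x^2))/(1/sqrt(1 - x^2))
  = 0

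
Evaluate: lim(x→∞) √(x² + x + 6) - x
This is an ∞-∞ indeterminate form.

Combine fractions or rationalize to convert ∞-∞ to 0/0 form:
  lim(x→∞) √(x² + x + 6) - x = 1/2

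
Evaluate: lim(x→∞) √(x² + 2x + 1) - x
This is an ∞-∞ indeterminate form.

Combine fractions or rationalize to convert ∞-∞ to 0/0 form:
  lim(x→∞) √(x² + 2x + 1) - x = 1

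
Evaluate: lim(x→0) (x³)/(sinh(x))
This is a 0/0 indeterminate form.

Apply L'Hôpital's rule: differentiate numerator and denominator separately.
  f(x) = x^3   ⇒   f'(x) = 3·x^2
  g(x) = sinh(x)   ⇒   g'(x) = cosh(x)
  lim(x→0) f'(x)/g'(x) = lim(x→0) (3·x^2)/(cosh(x))
  = 0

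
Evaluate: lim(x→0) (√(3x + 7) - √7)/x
This is a standard limit.

Factor or rationalize the expression:
  lim(x→0) (√(3x + 7) - √7)/x = 3·sqrt(7)/14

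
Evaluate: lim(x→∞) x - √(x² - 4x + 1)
This is an ∞-∞ indeterminate form.

Combine fractions or rationalize to convert ∞-∞ to 0/0 form:
  lim(x→∞) x - √(x² - 4x + 1) = 2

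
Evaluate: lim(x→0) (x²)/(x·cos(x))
This is a 0/0 indeterminate form.

Apply L'Hôpital's rule: differentiate numerator and denominator separately.
  f(x) = x^2   ⇒   f'(x) = 2·x
  g(x) = x·cos(x)   ⇒   g'(x) = -x·sin(x) + cos(x)
  lim(x→0) f'(x)/g'(x) = lim(x→0) (2·x)/(-x·sin(x) + cos(x))
  = 0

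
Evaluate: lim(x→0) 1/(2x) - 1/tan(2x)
This is an ∞-∞ indeterminate form.

Combine fractions or rationalize to convert ∞-∞ to 0/0 form:
  lim(x→0) 1/(2x) - 1/tan(2x) = 0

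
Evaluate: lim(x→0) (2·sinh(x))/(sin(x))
This is a 0/0 indeterminate form.

Apply L'Hôpital's rule: differentiate numerator and denominator separately.
  f(x) = 2·sinh(x)   ⇒   f'(x) = 2·cosh(x)
  g(x) = sin(x)   ⇒   g'(x) = cos(x)
  lim(x→0) f'(x)/g'(x) = lim(x→0) (2·cosh(x))/(cos(x))
  = 2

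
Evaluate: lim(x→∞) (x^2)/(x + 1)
This is an ∞/∞ indeterminate form.

Apply L'Hôpital's rule: differentiate numerator and denominator separately.
  f(x) = x^2   ⇒   f'(x) = 2·x
  g(x) = x + 1   ⇒   g'(x) = 1
  lim(x→∞) f'(x)/g'(x) = lim(x→∞) (2·x)/(1)
  = ∞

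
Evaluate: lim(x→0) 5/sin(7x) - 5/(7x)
This is an ∞-∞ indeterminate form.

Combine fractions or rationalize to convert ∞-∞ to 0/0 form:
  lim(x→0) 5/sin(7x) - 5/(7x) = 0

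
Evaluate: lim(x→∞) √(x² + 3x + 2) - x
This is an ∞-∞ indeterminate form.

Combine fractions or rationalize to convert ∞-∞ to 0/0 form:
  lim(x→∞) √(x² + 3x + 2) - x = 3/2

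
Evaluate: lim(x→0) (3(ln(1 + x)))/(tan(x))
This is a 0/0 indeterminate form.

Apply L'Hôpital's rule: differentiate numerator and denominator separately.
  f(x) = 3·ln(x + 1)   ⇒   f'(x) = 3/(x + 1)
  g(x) = tan(x)   ⇒   g'(x) = tan(x)^2 + 1
  lim(x→0) f'(x)/g'(x) = lim(x→0) (3/(x + 1))/(tan(x)^2 + 1)
  = 3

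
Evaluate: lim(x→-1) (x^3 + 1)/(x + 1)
This is a standard limit.

Factor or rationalize the expression:
  lim(x→-1) (x^3 + 1)/(x + 1) = 3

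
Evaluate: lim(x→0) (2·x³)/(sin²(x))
This is a 0/0 indeterminate form.

Apply L'Hôpital's rule: differentiate numerator and denominator separately.
  f(x) = 2·x^3   ⇒   f'(x) = 6·x^2
  g(x) = sin(x)^2   ⇒   g'(x) = 2·sin(x)·cos(x)
  lim(x→0) f'(x)/g'(x) = lim(x→0) (6·x^2)/(2·sin(x)·cos(x))
  = 0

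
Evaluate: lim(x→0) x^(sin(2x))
This is an exponential indeterminate form.

For exponential indeterminate forms, take the natural log:
  Let L = lim(x→0) x^(sin(2x))
  Then ln(L) = lim(x→0) [exponent × ln(base)]
  Evaluate using L'Hôpital or standard limits, then exponentiate.
  L = 1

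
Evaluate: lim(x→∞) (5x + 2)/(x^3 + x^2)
This is an ∞/∞ indeterminate form.

Apply L'Hôpital's rule: differentiate numerator and denominator separately.
  f(x) = 5·x + 2   ⇒   f'(x) = 5
  g(x) = x^3 + x^2   ⇒   g'(x) = 3·x^2 + 2·x
  lim(x→∞) f'(x)/g'(x) = lim(x→∞) (5)/(3·x^2 + 2·x)
  = 0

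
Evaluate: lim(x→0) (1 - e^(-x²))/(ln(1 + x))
This is a 0/0 indeterminate form.

Apply L'Hôpital's rule: differentiate numerator and denominator separately.
  f(x) = 1 - e^(-x^2)   ⇒   f'(x) = 2·x·e^(-x^2)
  g(x) = ln(x + 1)   ⇒   g'(x) = 1/(x + 1)
  lim(x→0) f'(x)/g'(x) = lim(x→0) (2·x·e^(-x^2))/(1/(x + 1))
  = 0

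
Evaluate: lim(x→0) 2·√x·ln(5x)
This is a 0·∞ indeterminate form.

Rewrite 0·∞ as a quotient (0/0 or ∞/∞ form), then apply L'Hôpital's rule:
  lim(x→0) 2·√x·ln(5x) = 0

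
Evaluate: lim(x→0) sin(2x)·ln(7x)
This is a 0·∞ indeterminate form.

Rewrite 0·∞ as a quotient (0/0 or ∞/∞ form), then apply L'Hôpital's rule:
  lim(x→0) sin(2x)·ln(7x) = 0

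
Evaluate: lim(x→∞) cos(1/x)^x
This is an exponential indeterminate form.

For exponential indeterminate forms, take the natural log:
  Let L = lim(x→∞) cos(1/x)^x
  Then ln(L) = lim(x→∞) [exponent × ln(base)]
  Evaluate using L'Hôpital or standard limits, then exponentiate.
  L = 1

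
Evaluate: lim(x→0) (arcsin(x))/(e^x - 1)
This is a 0/0 indeterminate form.

Apply L'Hôpital's rule: differentiate numerator and denominator separately.
  f(x) = asin(x)   ⇒   f'(x) = 1/sqrt(1 - x^2)
  g(x) = e^(x) - 1   ⇒   g'(x) = e^(x)
  lim(x→0) f'(x)/g'(x) = lim(x→0) (1/sqrt(1 - x^2))/(e^(x))
  = 1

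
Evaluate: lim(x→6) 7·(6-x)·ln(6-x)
This is a 0·∞ indeterminate form.

Rewrite 0·∞ as a quotient (0/0 or ∞/∞ form), then apply L'Hôpital's rule:
  lim(x→6) 7·(6-x)·ln(6-x) = 0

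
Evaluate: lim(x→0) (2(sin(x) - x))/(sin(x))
This is a 0/0 indeterminate form.

Apply L'Hôpital's rule: differentiate numerator and denominator separately.
  f(x) = -2·x + 2·sin(x)   ⇒   f'(x) = 2·cos(x) - 2
  g(x) = sin(x)   ⇒   g'(x) = cos(x)
  lim(x→0) f'(x)/g'(x) = lim(x→0) (2·cos(x) - 2)/(cos(x))
  = 0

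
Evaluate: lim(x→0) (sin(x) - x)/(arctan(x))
This is a 0/0 indeterminate form.

Apply L'Hôpital's rule: differentiate numerator and denominator separately.
  f(x) = -x + sin(x)   ⇒   f'(x) = cos(x) - 1
  g(x) = atan(x)   ⇒   g'(x) = 1/(x^2 + 1)
  lim(x→0) f'(x)/g'(x) = lim(x→0) (cos(x) - 1)/(1/(x^2 + 1))
  = 0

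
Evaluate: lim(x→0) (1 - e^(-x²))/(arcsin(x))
This is a 0/0 indeterminate form.

Apply L'Hôpital's rule: differentiate numerator and denominator separately.
  f(x) = 1 - e^(-x^2)   ⇒   f'(x) = 2·x·e^(-x^2)
  g(x) = asin(x)   ⇒   g'(x) = 1/sqrt(1 - x^2)
  lim(x→0) f'(x)/g'(x) = lim(x→0) (2·x·e^(-x^2))/(1/sqrt(1 - x^2))
  = 0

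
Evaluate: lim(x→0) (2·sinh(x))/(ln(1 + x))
This is a 0/0 indeterminate form.

Apply L'Hôpital's rule: differentiate numerator and denominator separately.
  f(x) = 2·sinh(x)   ⇒   f'(x) = 2·cosh(x)
  g(x) = ln(x + 1)   ⇒   g'(x) = 1/(x + 1)
  lim(x→0) f'(x)/g'(x) = lim(x→0) (2·cosh(x))/(1/(x + 1))
  = 2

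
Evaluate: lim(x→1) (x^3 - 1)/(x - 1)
This is a standard limit.

Factor or rationalize the expression:
  lim(x→1) (x^3 - 1)/(x - 1) = 3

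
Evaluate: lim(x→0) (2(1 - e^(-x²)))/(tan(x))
This is a 0/0 indeterminate form.

Apply L'Hôpital's rule: differentiate numerator and denominator separately.
  f(x) = 2 - 2·e^(-x^2)   ⇒   f'(x) = 4·x·e^(-x^2)
  g(x) = tan(x)   ⇒   g'(x) = tan(x)^2 + 1
  lim(x→0) f'(x)/g'(x) = lim(x→0) (4·x·e^(-x^2))/(tan(x)^2 + 1)
  = 0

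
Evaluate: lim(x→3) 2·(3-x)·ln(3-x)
This is a 0·∞ indeterminate form.

Rewrite 0·∞ as a quotient (0/0 or ∞/∞ form), then apply L'Hôpital's rule:
  lim(x→3) 2·(3-x)·ln(3-x) = 0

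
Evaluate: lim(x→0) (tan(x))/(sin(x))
This is a 0/0 indeterminate form.

Apply L'Hôpital's rule: differentiate numerator and denominator separately.
  f(x) = tan(x)   ⇒   f'(x) = tan(x)^2 + 1
  g(x) = sin(x)   ⇒   g'(x) = cos(x)
  lim(x→0) f'(x)/g'(x) = lim(x→0) (tan(x)^2 + 1)/(cos(x))
  = 1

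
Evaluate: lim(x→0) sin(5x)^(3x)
This is an exponential indeterminate form.

For exponential indeterminate forms, take the natural log:
  Let L = lim(x→0) sin(5x)^(3x)
  Then ln(L) = lim(x→0) [exponent × ln(base)]
  Evaluate using L'Hôpital or standard limits, then exponentiate.
  L = 1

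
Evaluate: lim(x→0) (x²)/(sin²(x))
This is a 0/0 indeterminate form.

Apply L'Hôpital's rule: differentiate numerator and denominator separately.
  f(x) = x^2   ⇒   f'(x) = 2·x
  g(x) = sin(x)^2   ⇒   g'(x) = 2·sin(x)·cos(x)
  lim(x→0) f'(x)/g'(x) = lim(x→0) (2·x)/(2·sin(x)·cos(x))
  = 1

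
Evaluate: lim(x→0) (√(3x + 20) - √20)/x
This is a standard limit.

Factor or rationalize the expression:
  lim(x→0) (√(3x + 20) - √20)/x = 3·sqrt(5)/20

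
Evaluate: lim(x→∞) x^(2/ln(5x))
This is an exponential indeterminate form.

For exponential indeterminate forms, take the natural log:
  Let L = lim(x→∞) x^(2/ln(5x))
  Then ln(L) = lim(x→∞) [exponent × ln(base)]
  Evaluate using L'Hôpital or standard limits, then exponentiate.
  L = e²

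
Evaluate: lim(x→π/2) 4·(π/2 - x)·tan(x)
This is a 0·∞ indeterminate form.

Rewrite 0·∞ as a quotient (0/0 or ∞/∞ form), then apply L'Hôpital's rule:
  lim(x→π/2) 4·(π/2 - x)·tan(x) = 4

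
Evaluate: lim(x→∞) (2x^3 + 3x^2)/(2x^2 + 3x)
This is an ∞/∞ indeterminate form.

Apply L'Hôpital's rule: differentiate numerator and denominator separately.
  f(x) = 2·x^3 + 3·x^2   ⇒   f'(x) = 6·x^2 + 6·x
  g(x) = 2·x^2 + 3·x   ⇒   g'(x) = 4·x + 3
  lim(x→∞) f'(x)/g'(x) = lim(x→∞) (6·x^2 + 6·x)/(4·x + 3)
  = ∞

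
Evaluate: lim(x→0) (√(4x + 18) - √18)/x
This is a standard limit.

Factor or rationalize the expression:
  lim(x→0) (√(4x + 18) - √18)/x = sqrt(2)/3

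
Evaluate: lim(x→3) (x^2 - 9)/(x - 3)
This is a standard limit.

Factor or rationalize the expression:
  lim(x→3) (x^2 - 9)/(x - 3) = 6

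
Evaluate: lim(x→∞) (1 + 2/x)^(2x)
This is an exponential indeterminate form.

For exponential indeterminate forms, take the natural log:
  Let L = lim(x→∞) (1 + 2/x)^(2x)
  Then ln(L) = lim(x→∞) [exponent × ln(base)]
  Evaluate using L'Hôpital or standard limits, then exponentiate.
  L = e^(4)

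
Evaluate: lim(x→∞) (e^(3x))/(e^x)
This is an ∞/∞ indeterminate form.

Apply L'Hôpital's rule: differentiate numerator and denominator separately.
  f(x) = e^(3·x)   ⇒   f'(x) = 3·e^(3·x)
  g(x) = e^(x)   ⇒   g'(x) = e^(x)
  lim(x→∞) f'(x)/g'(x) = lim(x→∞) (3·e^(3·x))/(e^(x))
  = ∞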